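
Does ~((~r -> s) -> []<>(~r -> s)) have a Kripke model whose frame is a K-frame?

Yes, satisfiable

1. ~((~r -> s) -> []<>(~r -> s)), u
2. ~r -> s, u
3. ~[]<>(~r -> s), u
4. s, u
5. ~<>(~r -> s), v
Accessibility: uRv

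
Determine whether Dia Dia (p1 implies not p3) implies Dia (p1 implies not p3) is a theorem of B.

Tableau for the negation not (Dia Dia (p1 implies not p3) implies Dia (p1 implies not p3)):
1. not (Dia Dia (p1 implies not p3) implies Dia (p1 implies not p3)), w0
2. Dia Dia (p1 implies not p3), w0
3. not Dia (p1 implies not p3), w0
4. not (p1 implies not p3), w0
5. p1, w0
6. p3, w0
7. Dia (p1 implies not p3), w1
8. not (p1 implies not p3), w1
9. p1, w1
10. p3, w1
11. p1 implies not p3, w2
12. not p3, w2
Accessibility: w0Rw0, w0Rw1, w1Rw0, w1Rw1, w1Rw2, w2Rw1, w2Rw2
The negation has an open branch (countermodel exists).

Not valid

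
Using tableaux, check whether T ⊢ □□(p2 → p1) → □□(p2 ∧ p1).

Not valid

Tableau for the negation ¬(□□(p2 → p1) → □□(p2 ∧ p1)):
1. ¬(□□(p2 → p1) → □□(p2 ∧ p1)), 0
2. □□(p2 → p1), 0   [¬→-rule on 1]
3. ¬□□(p2 ∧ p1), 0   [¬→-rule on 1]
4. □(p2 → p1), 0   [□-rule on 2 via 0R0]
5. p2 → p1, 0   [□-rule on 4 via 0R0]
6. p1, 0   [→-rule on 5 (branches; this branch)]
7. ¬□(p2 ∧ p1), 1   [¬□-rule on 3: fresh world 1, 0R1]
8. □(p2 → p1), 1   [□-rule on 2 via 0R1]
9. p2 → p1, 1   [□-rule on 4 via 0R1]
10. p1, 1   [→-rule on 9 (branches; this branch)]
11. ¬(p2 ∧ p1), 2   [¬□-rule on 7: fresh world 2, 1R2]
12. p2 → p1, 2   [□-rule on 8 via 1R2]
13. ¬p1, 2   [¬∧-rule on 11 (branches; this branch)]
14. ¬p2, 2   [→-rule on 12 (branches; this branch)]
Accessibility: 0R0, 0R1, 1R1, 1R2, 2R2
The negation has an open branch (countermodel exists).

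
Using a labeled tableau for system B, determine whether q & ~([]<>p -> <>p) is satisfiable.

Unsatisfiable

1. q & ~([]<>p -> <>p), 0
2. q, 0   [&-rule on 1]
3. ~([]<>p -> <>p), 0   [&-rule on 1]
4. []<>p, 0   [~->-rule on 3]
5. ~<>p, 0   [~->-rule on 3]
6. <>p, 0   [[]-rule on 4 via 0R0]
7. ~p, 0   [~<>-rule on 5 via 0R0]
8. p, 1   [<>-rule on 6: fresh world 1, 0R1]
9. <>p, 1   [[]-rule on 4 via 0R1]
10. ~p, 1   [~<>-rule on 5 via 0R1]
Accessibility: 0R0, 0R1, 1R0, 1R1
Branch closes: p and ~p both at 1.
(One branch shown.) All branches close.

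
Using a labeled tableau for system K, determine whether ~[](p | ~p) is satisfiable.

Unsatisfiable (every branch closes)

1. ~[](p | ~p), w0
2. ~(p | ~p), w1
3. ~p, w1
4. p, w1
Accessibility: w0Rw1
Branch closes: p and ~p both at w1.
(One branch shown.) All branches close.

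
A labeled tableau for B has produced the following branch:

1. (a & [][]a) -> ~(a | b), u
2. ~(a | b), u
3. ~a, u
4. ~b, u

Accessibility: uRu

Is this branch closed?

No world carries both an atom and its negation.

Open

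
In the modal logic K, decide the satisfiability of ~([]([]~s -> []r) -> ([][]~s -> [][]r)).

Unsatisfiable (every branch closes)

1. ~([]([]~s -> []r) -> ([][]~s -> [][]r)), u
2. []([]~s -> []r), u
3. ~([][]~s -> [][]r), u
4. [][]~s, u
5. ~[][]r, u
6. ~[]r, v
7. []~s -> []r, v
8. []~s, v
9. ~[]~s, v
10. ~r, w
11. ~s, w
12. s, x
13. ~s, x
Accessibility: uRv, vRw, vRx
Branch closes: s and ~s both at x.
Every branch closes; the branch above is one of them.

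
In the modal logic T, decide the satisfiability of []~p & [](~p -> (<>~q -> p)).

1. []~p & [](~p -> (<>~q -> p)), u
2. []~p, u
3. [](~p -> (<>~q -> p)), u
4. ~p, u
5. ~p -> (<>~q -> p), u
6. <>~q -> p, u
7. ~<>~q, u
8. q, u
Accessibility: uRu

Yes, satisfiable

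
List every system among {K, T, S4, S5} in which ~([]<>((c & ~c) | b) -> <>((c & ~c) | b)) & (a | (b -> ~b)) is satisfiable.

T-tableau for the formula:
1. ~([]<>((c & ~c) | b) -> <>((c & ~c) | b)) & (a | (b -> ~b)), u
2. ~([]<>((c & ~c) | b) -> <>((c & ~c) | b)), u
3. a | (b -> ~b), u
4. []<>((c & ~c) | b), u
5. ~<>((c & ~c) | b), u
6. <>((c & ~c) | b), u
7. ~((c & ~c) | b), u
8. ~(c & ~c), u
9. ~b, u
10. b -> ~b, u
11. c, u
12. (c & ~c) | b, v
13. <>((c & ~c) | b), v
14. ~((c & ~c) | b), v
15. ~(c & ~c), v
16. ~b, v
17. c & ~c, v
18. c, v
19. ~c, v
Accessibility: uRu, uRv, vRv
Branch closes: c and ~c both at v.
Every branch closes (one shown): unsatisfiable in T, hence also in S4, S5 (every S4/S5-frame is a T-frame).
K-tableau for the formula:
1. ~([]<>((c & ~c) | b) -> <>((c & ~c) | b)) & (a | (b -> ~b)), u
2. ~([]<>((c & ~c) | b) -> <>((c & ~c) | b)), u
3. a | (b -> ~b), u
4. []<>((c & ~c) | b), u
5. ~<>((c & ~c) | b), u
6. b -> ~b, u
7. ~b, u
Complete open branch: satisfiable in K.

K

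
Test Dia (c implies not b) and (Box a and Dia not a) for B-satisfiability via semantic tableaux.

Unsatisfiable

1. Dia (c implies not b) and (Box a and Dia not a), 0
2. Dia (c implies not b), 0
3. Box a and Dia not a, 0
4. Box a, 0
5. Dia not a, 0
6. a, 0
7. c implies not b, 1
8. a, 1
9. not b, 1
10. not a, 2
11. a, 2
Accessibility: 0R0, 0R1, 0R2, 1R0, 1R1, 2R0, 2R2
Branch closes: a and not a both at 2.
Every branch closes; the branch above is one of them.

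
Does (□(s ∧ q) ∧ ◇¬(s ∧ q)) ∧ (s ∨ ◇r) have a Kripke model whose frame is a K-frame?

1. (□(s ∧ q) ∧ ◇¬(s ∧ q)) ∧ (s ∨ ◇r), 0
2. □(s ∧ q) ∧ ◇¬(s ∧ q), 0   [∧-rule on 1]
3. s ∨ ◇r, 0   [∧-rule on 1]
4. □(s ∧ q), 0   [∧-rule on 2]
5. ◇¬(s ∧ q), 0   [∧-rule on 2]
6. ◇r, 0   [∨-rule on 3 (branches; this branch)]
7. ¬(s ∧ q), 1   [◇-rule on 5: fresh world 1, 0R1]
8. s ∧ q, 1   [□-rule on 4 via 0R1]
9. s, 1   [∧-rule on 8]
10. q, 1   [∧-rule on 8]
11. ¬q, 1   [¬∧-rule on 7 (branches; this branch)]
Accessibility: 0R1
Branch closes: q and ¬q both at 1.
(One branch shown.) All branches close.

Unsatisfiable (every branch closes)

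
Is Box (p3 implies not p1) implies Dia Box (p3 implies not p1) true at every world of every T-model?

Valid

Tableau for the negation not (Box (p3 implies not p1) implies Dia Box (p3 implies not p1)):
1. not (Box (p3 implies not p1) implies Dia Box (p3 implies not p1)), u
2. Box (p3 implies not p1), u   [neg-implies-rule on 1]
3. not Dia Box (p3 implies not p1), u   [neg-implies-rule on 1]
4. p3 implies not p1, u   [Box-rule on 2 via uRu]
5. not Box (p3 implies not p1), u   [neg-Dia-rule on 3 via uRu]
6. not p1, u   [implies-rule on 4 (branches; this branch)]
7. not (p3 implies not p1), v   [neg-Box-rule on 5: fresh world v, uRv]
8. p3, v   [neg-implies-rule on 7]
9. p1, v   [neg-implies-rule on 7]
10. p3 implies not p1, v   [Box-rule on 2 via uRv]
11. not Box (p3 implies not p1), v   [neg-Dia-rule on 3 via uRv]
12. not p1, v   [implies-rule on 10 (branches; this branch)]
Accessibility: uRu, uRv, vRv
Branch closes: p1 and not p1 both at v.
Every branch of the negation's tableau closes; the branch above is one of them.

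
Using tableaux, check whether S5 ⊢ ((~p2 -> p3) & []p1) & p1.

Tableau for the negation ~(((~p2 -> p3) & []p1) & p1):
1. ~(((~p2 -> p3) & []p1) & p1), 0
2. ~p1, 0   [~&-rule on 1 (branches; this branch)]
Accessibility: 0R0
The negation has an open branch (countermodel exists).

Invalid (countermodel exists)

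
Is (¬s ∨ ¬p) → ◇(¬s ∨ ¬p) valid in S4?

Yes, valid

Tableau for the negation ¬((¬s ∨ ¬p) → ◇(¬s ∨ ¬p)):
1. ¬((¬s ∨ ¬p) → ◇(¬s ∨ ¬p)), w0
2. ¬s ∨ ¬p, w0
3. ¬◇(¬s ∨ ¬p), w0
4. ¬(¬s ∨ ¬p), w0
5. s, w0
6. p, w0
7. ¬p, w0
Accessibility: w0Rw0
Branch closes: p and ¬p both at w0.
Every branch of the negation's tableau closes; the branch above is one of them.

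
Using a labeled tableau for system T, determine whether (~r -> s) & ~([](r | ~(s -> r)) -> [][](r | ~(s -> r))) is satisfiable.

Yes, satisfiable

1. (~r -> s) & ~([](r | ~(s -> r)) -> [][](r | ~(s -> r))), 0
2. ~r -> s, 0   [&-rule on 1]
3. ~([](r | ~(s -> r)) -> [][](r | ~(s -> r))), 0   [&-rule on 1]
4. [](r | ~(s -> r)), 0   [~->-rule on 3]
5. ~[][](r | ~(s -> r)), 0   [~->-rule on 3]
6. r | ~(s -> r), 0   [[]-rule on 4 via 0R0]
7. s, 0   [->-rule on 2 (branches; this branch)]
8. ~(s -> r), 0   [|-rule on 6 (branches; this branch)]
9. ~r, 0   [~->-rule on 8]
10. ~[](r | ~(s -> r)), 1   [~[]-rule on 5: fresh world 1, 0R1]
11. r | ~(s -> r), 1   [[]-rule on 4 via 0R1]
12. ~(s -> r), 1   [|-rule on 11 (branches; this branch)]
13. s, 1   [~->-rule on 12]
14. ~r, 1   [~->-rule on 12]
15. ~(r | ~(s -> r)), 2   [~[]-rule on 10: fresh world 2, 1R2]
16. ~r, 2   [~|-rule on 15]
17. s -> r, 2   [~|-rule on 15]
18. ~s, 2   [->-rule on 17 (branches; this branch)]
Accessibility: 0R0, 0R1, 1R1, 1R2, 2R2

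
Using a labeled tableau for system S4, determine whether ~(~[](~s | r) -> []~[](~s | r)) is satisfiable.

1. ~(~[](~s | r) -> []~[](~s | r)), 0
2. ~[](~s | r), 0   [~->-rule on 1]
3. ~[]~[](~s | r), 0   [~->-rule on 1]
4. ~(~s | r), 1   [~[]-rule on 2: fresh world 1, 0R1]
5. s, 1   [~|-rule on 4]
6. ~r, 1   [~|-rule on 4]
7. [](~s | r), 2   [~[]-rule on 3: fresh world 2, 0R2]
8. ~s | r, 2   [[]-rule on 7 via 2R2]
9. r, 2   [|-rule on 8 (branches; this branch)]
Accessibility: 0R0, 0R1, 0R2, 1R1, 2R2

Satisfiable (open branch found)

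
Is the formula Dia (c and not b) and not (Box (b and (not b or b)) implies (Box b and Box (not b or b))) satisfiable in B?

1. Dia (c and not b) and not (Box (b and (not b or b)) implies (Box b and Box (not b or b))), 0
2. Dia (c and not b), 0
3. not (Box (b and (not b or b)) implies (Box b and Box (not b or b))), 0
4. Box (b and (not b or b)), 0
5. not (Box b and Box (not b or b)), 0
6. b and (not b or b), 0
7. b, 0
8. not b or b, 0
9. not Box (not b or b), 0
10. c and not b, 1
11. c, 1
12. not b, 1
13. b and (not b or b), 1
14. b, 1
15. not b or b, 1
Accessibility: 0R0, 0R1, 1R0, 1R1
Branch closes: b and not b both at 1.
Every branch closes; the branch above is one of them.

Unsatisfiable (every branch closes)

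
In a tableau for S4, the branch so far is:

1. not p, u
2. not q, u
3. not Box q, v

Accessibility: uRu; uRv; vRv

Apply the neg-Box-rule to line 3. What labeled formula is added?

a fresh world w with vRw, and not q at w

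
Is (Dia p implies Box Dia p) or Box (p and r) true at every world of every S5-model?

Valid in S5

Tableau for the negation not ((Dia p implies Box Dia p) or Box (p and r)):
1. not ((Dia p implies Box Dia p) or Box (p and r)), 0
2. not (Dia p implies Box Dia p), 0
3. not Box (p and r), 0
4. Dia p, 0
5. not Box Dia p, 0
6. not (p and r), 1
7. not r, 1
8. p, 2
9. not Dia p, 3
10. not p, 0
11. not p, 1
12. not p, 2
Accessibility: 0R0, 0R1, 0R2, 0R3, 1R0, 1R1, 1R2, 1R3, 2R0, 2R1, 2R2, 2R3, 3R0, 3R1, 3R2, 3R3
Branch closes: p and not p both at 2.
All branches of the negation close; one closing branch shown above.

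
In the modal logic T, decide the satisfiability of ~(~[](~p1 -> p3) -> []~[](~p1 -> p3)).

Yes, satisfiable

1. ~(~[](~p1 -> p3) -> []~[](~p1 -> p3)), u
2. ~[](~p1 -> p3), u
3. ~[]~[](~p1 -> p3), u
4. ~(~p1 -> p3), v
5. ~p1, v
6. ~p3, v
7. [](~p1 -> p3), w
8. ~p1 -> p3, w
9. p3, w
Accessibility: uRu, uRv, uRw, vRv, wRw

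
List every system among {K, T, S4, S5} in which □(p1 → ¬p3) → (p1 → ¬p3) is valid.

T-tableau for the negation ¬(□(p1 → ¬p3) → (p1 → ¬p3)):
1. ¬(□(p1 → ¬p3) → (p1 → ¬p3)), u
2. □(p1 → ¬p3), u
3. ¬(p1 → ¬p3), u
4. p1, u
5. p3, u
6. p1 → ¬p3, u
7. ¬p3, u
Accessibility: uRu
Branch closes: p3 and ¬p3 both at u.
Every branch closes (one shown): valid in T, hence also in S4, S5 (every theorem of T is a theorem of S4 and S5).
K-tableau for the negation ¬(□(p1 → ¬p3) → (p1 → ¬p3)):
1. ¬(□(p1 → ¬p3) → (p1 → ¬p3)), u
2. □(p1 → ¬p3), u
3. ¬(p1 → ¬p3), u
4. p1, u
5. p3, u
Complete open branch: countermodel on a K-frame, so not valid in K.

T, S4, S5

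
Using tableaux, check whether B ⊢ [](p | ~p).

Valid in B

Tableau for the negation ~[](p | ~p):
1. ~[](p | ~p), 0
2. ~(p | ~p), 1
3. ~p, 1
4. p, 1
Accessibility: 0R0, 0R1, 1R0, 1R1
Branch closes: p and ~p both at 1.
Every branch of the negation's tableau closes; the branch above is one of them.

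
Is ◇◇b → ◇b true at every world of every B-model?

Tableau for the negation ¬(◇◇b → ◇b):
1. ¬(◇◇b → ◇b), 0
2. ◇◇b, 0
3. ¬◇b, 0
4. ¬b, 0
5. ◇b, 1
6. ¬b, 1
7. b, 2
Accessibility: 0R0, 0R1, 1R0, 1R1, 1R2, 2R1, 2R2
The negation has an open branch (countermodel exists).

Not valid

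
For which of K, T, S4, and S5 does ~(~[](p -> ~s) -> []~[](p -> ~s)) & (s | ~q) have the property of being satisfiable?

S5-tableau for the formula:
1. ~(~[](p -> ~s) -> []~[](p -> ~s)) & (s | ~q), 0
2. ~(~[](p -> ~s) -> []~[](p -> ~s)), 0
3. s | ~q, 0
4. ~[](p -> ~s), 0
5. ~[]~[](p -> ~s), 0
6. ~q, 0
7. ~(p -> ~s), 1
8. p, 1
9. s, 1
10. [](p -> ~s), 2
11. p -> ~s, 0
12. p -> ~s, 1
13. p -> ~s, 2
14. ~s, 0
15. ~s, 1
Accessibility: 0R0, 0R1, 0R2, 1R0, 1R1, 1R2, 2R0, 2R1, 2R2
Branch closes: s and ~s both at 1.
Every branch closes (one shown): unsatisfiable in S5.
S4-tableau for the formula:
1. ~(~[](p -> ~s) -> []~[](p -> ~s)) & (s | ~q), 0
2. ~(~[](p -> ~s) -> []~[](p -> ~s)), 0
3. s | ~q, 0
4. ~[](p -> ~s), 0
5. ~[]~[](p -> ~s), 0
6. ~q, 0
7. ~(p -> ~s), 1
8. p, 1
9. s, 1
10. [](p -> ~s), 2
11. p -> ~s, 2
12. ~s, 2
Accessibility: 0R0, 0R1, 0R2, 1R1, 2R2
Complete open branch: satisfiable in S4, hence also in K, T (this S4-model is also a K-model and a T-model).

K, T, S4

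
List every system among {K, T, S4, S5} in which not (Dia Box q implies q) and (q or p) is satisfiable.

K, T, S4

S4-tableau for the formula:
1. not (Dia Box q implies q) and (q or p), w0
2. not (Dia Box q implies q), w0   [and-rule on 1]
3. q or p, w0   [and-rule on 1]
4. Dia Box q, w0   [neg-implies-rule on 2]
5. not q, w0   [neg-implies-rule on 2]
6. p, w0   [or-rule on 3 (branches; this branch)]
7. Box q, w1   [Dia-rule on 4: fresh world w1, w0Rw1]
8. q, w1   [Box-rule on 7 via w1Rw1]
Accessibility: w0Rw0, w0Rw1, w1Rw1
Complete open branch: satisfiable in S4, hence also in K, T (this S4-model is also a K-model and a T-model).
S5-tableau for the formula:
1. not (Dia Box q implies q) and (q or p), w0
2. not (Dia Box q implies q), w0   [and-rule on 1]
3. q or p, w0   [and-rule on 1]
4. Dia Box q, w0   [neg-implies-rule on 2]
5. not q, w0   [neg-implies-rule on 2]
6. p, w0   [or-rule on 3 (branches; this branch)]
7. Box q, w1   [Dia-rule on 4: fresh world w1, w0Rw1]
8. q, w0   [Box-rule on 7 via w1Rw0]
Accessibility: w0Rw0, w0Rw1, w1Rw0, w1Rw1
Branch closes: q and not q both at w0.
Every branch closes (one shown): unsatisfiable in S5.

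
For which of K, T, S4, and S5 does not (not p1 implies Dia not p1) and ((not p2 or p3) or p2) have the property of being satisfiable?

K

T-tableau for the formula:
1. not (not p1 implies Dia not p1) and ((not p2 or p3) or p2), w0
2. not (not p1 implies Dia not p1), w0
3. (not p2 or p3) or p2, w0
4. not p1, w0
5. not Dia not p1, w0
6. p1, w0
Accessibility: w0Rw0
Branch closes: p1 and not p1 both at w0.
Every branch closes (one shown): unsatisfiable in T, hence also in S4, S5 (every S4/S5-frame is a T-frame).
K-tableau for the formula:
1. not (not p1 implies Dia not p1) and ((not p2 or p3) or p2), w0
2. not (not p1 implies Dia not p1), w0
3. (not p2 or p3) or p2, w0
4. not p1, w0
5. not Dia not p1, w0
6. p2, w0
Complete open branch: satisfiable in K.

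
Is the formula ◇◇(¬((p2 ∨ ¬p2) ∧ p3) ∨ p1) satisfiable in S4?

1. ◇◇(¬((p2 ∨ ¬p2) ∧ p3) ∨ p1), u
2. ◇(¬((p2 ∨ ¬p2) ∧ p3) ∨ p1), v
3. ¬((p2 ∨ ¬p2) ∧ p3) ∨ p1, w
4. p1, w
Accessibility: uRu, uRv, uRw, vRv, vRw, wRw

Satisfiable (open branch found)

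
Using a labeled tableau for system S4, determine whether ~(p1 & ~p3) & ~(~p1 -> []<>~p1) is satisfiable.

Satisfiable (open branch found)

1. ~(p1 & ~p3) & ~(~p1 -> []<>~p1), u
2. ~(p1 & ~p3), u
3. ~(~p1 -> []<>~p1), u
4. ~p1, u
5. ~[]<>~p1, u
6. p3, u
7. ~<>~p1, v
8. p1, v
Accessibility: uRu, uRv, vRv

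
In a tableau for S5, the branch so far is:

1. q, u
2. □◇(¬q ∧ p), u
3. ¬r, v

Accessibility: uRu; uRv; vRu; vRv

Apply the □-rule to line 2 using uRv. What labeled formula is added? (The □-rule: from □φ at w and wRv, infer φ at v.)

◇(¬q ∧ p), v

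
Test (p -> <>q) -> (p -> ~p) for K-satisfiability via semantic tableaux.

1. (p -> <>q) -> (p -> ~p), 0
2. p -> ~p, 0
3. ~p, 0

Yes, satisfiable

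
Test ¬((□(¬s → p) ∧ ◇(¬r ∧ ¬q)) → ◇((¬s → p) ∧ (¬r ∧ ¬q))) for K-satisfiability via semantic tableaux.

Unsatisfiable (every branch closes)

1. ¬((□(¬s → p) ∧ ◇(¬r ∧ ¬q)) → ◇((¬s → p) ∧ (¬r ∧ ¬q))), 0
2. □(¬s → p) ∧ ◇(¬r ∧ ¬q), 0
3. ¬◇((¬s → p) ∧ (¬r ∧ ¬q)), 0
4. □(¬s → p), 0
5. ◇(¬r ∧ ¬q), 0
6. ¬r ∧ ¬q, 1
7. ¬r, 1
8. ¬q, 1
9. ¬((¬s → p) ∧ (¬r ∧ ¬q)), 1
10. ¬s → p, 1
11. ¬(¬r ∧ ¬q), 1
12. p, 1
13. q, 1
Accessibility: 0R1
Branch closes: q and ¬q both at 1.
(One branch shown.) All branches close.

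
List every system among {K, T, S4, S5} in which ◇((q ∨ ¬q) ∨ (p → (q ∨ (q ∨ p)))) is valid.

T, S4, S5

T-tableau for the negation ¬◇((q ∨ ¬q) ∨ (p → (q ∨ (q ∨ p)))):
1. ¬◇((q ∨ ¬q) ∨ (p → (q ∨ (q ∨ p)))), u
2. ¬((q ∨ ¬q) ∨ (p → (q ∨ (q ∨ p)))), u   [¬◇-rule on 1 via uRu]
3. ¬(q ∨ ¬q), u   [¬∨-rule on 2]
4. ¬(p → (q ∨ (q ∨ p))), u   [¬∨-rule on 2]
5. ¬q, u   [¬∨-rule on 3]
6. q, u   [¬∨-rule on 3]
Accessibility: uRu
Branch closes: q and ¬q both at u.
Every branch closes (one shown): valid in T, hence also in S4, S5 (every theorem of T is a theorem of S4 and S5).
K-tableau for the negation ¬◇((q ∨ ¬q) ∨ (p → (q ∨ (q ∨ p)))):
1. ¬◇((q ∨ ¬q) ∨ (p → (q ∨ (q ∨ p)))), u
Complete open branch: countermodel on a K-frame, so not valid in K.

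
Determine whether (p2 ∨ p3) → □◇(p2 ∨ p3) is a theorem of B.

Valid in B

Tableau for the negation ¬((p2 ∨ p3) → □◇(p2 ∨ p3)):
1. ¬((p2 ∨ p3) → □◇(p2 ∨ p3)), w0
2. p2 ∨ p3, w0
3. ¬□◇(p2 ∨ p3), w0
4. p3, w0
5. ¬◇(p2 ∨ p3), w1
6. ¬(p2 ∨ p3), w0
7. ¬p2, w0
8. ¬p3, w0
Accessibility: w0Rw0, w0Rw1, w1Rw0, w1Rw1
Branch closes: p3 and ¬p3 both at w0.
Every branch of the negation's tableau closes; the branch above is one of them.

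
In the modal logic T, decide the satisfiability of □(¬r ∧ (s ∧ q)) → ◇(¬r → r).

1. □(¬r ∧ (s ∧ q)) → ◇(¬r → r), w0
2. ◇(¬r → r), w0
3. ¬r → r, w1
4. r, w1
Accessibility: w0Rw0, w0Rw1, w1Rw1

Satisfiable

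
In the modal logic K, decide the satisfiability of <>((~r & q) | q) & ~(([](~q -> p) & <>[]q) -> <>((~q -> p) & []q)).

No, unsatisfiable

1. <>((~r & q) | q) & ~(([](~q -> p) & <>[]q) -> <>((~q -> p) & []q)), 0
2. <>((~r & q) | q), 0
3. ~(([](~q -> p) & <>[]q) -> <>((~q -> p) & []q)), 0
4. [](~q -> p) & <>[]q, 0
5. ~<>((~q -> p) & []q), 0
6. [](~q -> p), 0
7. <>[]q, 0
8. (~r & q) | q, 1
9. ~((~q -> p) & []q), 1
10. ~q -> p, 1
11. ~r & q, 1
12. ~r, 1
13. q, 1
14. ~[]q, 1
15. p, 1
16. []q, 2
17. ~((~q -> p) & []q), 2
18. ~q -> p, 2
19. ~[]q, 2
20. p, 2
21. ~q, 3
22. ~q, 4
23. q, 4
Accessibility: 0R1, 0R2, 1R3, 2R4
Branch closes: q and ~q both at 4.
All branches of the tableau close; one closing branch shown above.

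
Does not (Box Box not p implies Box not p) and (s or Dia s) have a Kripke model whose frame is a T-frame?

1. not (Box Box not p implies Box not p) and (s or Dia s), 0
2. not (Box Box not p implies Box not p), 0
3. s or Dia s, 0
4. Box Box not p, 0
5. not Box not p, 0
6. Box not p, 0
7. not p, 0
8. Dia s, 0
9. p, 1
10. Box not p, 1
11. not p, 1
Accessibility: 0R0, 0R1, 1R1
Branch closes: p and not p both at 1.
All branches of the tableau close; one closing branch shown above.

Unsatisfiable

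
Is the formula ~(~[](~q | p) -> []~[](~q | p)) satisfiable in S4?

Satisfiable (open branch found)

1. ~(~[](~q | p) -> []~[](~q | p)), w0
2. ~[](~q | p), w0
3. ~[]~[](~q | p), w0
4. ~(~q | p), w1
5. q, w1
6. ~p, w1
7. [](~q | p), w2
8. ~q | p, w2
9. p, w2
Accessibility: w0Rw0, w0Rw1, w0Rw2, w1Rw1, w2Rw2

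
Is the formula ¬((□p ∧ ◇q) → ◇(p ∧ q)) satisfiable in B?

Unsatisfiable

1. ¬((□p ∧ ◇q) → ◇(p ∧ q)), u
2. □p ∧ ◇q, u
3. ¬◇(p ∧ q), u
4. □p, u
5. ◇q, u
6. ¬(p ∧ q), u
7. p, u
8. ¬q, u
9. q, v
10. ¬(p ∧ q), v
11. p, v
12. ¬q, v
Accessibility: uRu, uRv, vRu, vRv
Branch closes: q and ¬q both at v.
(One branch shown.) All branches close.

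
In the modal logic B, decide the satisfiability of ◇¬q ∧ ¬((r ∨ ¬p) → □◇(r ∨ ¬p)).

Unsatisfiable

1. ◇¬q ∧ ¬((r ∨ ¬p) → □◇(r ∨ ¬p)), w0
2. ◇¬q, w0   [∧-rule on 1]
3. ¬((r ∨ ¬p) → □◇(r ∨ ¬p)), w0   [∧-rule on 1]
4. r ∨ ¬p, w0   [¬→-rule on 3]
5. ¬□◇(r ∨ ¬p), w0   [¬→-rule on 3]
6. ¬p, w0   [∨-rule on 4 (branches; this branch)]
7. ¬q, w1   [◇-rule on 2: fresh world w1, w0Rw1]
8. ¬◇(r ∨ ¬p), w2   [¬□-rule on 5: fresh world w2, w0Rw2]
9. ¬(r ∨ ¬p), w0   [¬◇-rule on 8 via w2Rw0]
10. ¬r, w0   [¬∨-rule on 9]
11. p, w0   [¬∨-rule on 9]
Accessibility: w0Rw0, w0Rw1, w0Rw2, w1Rw0, w1Rw1, w2Rw0, w2Rw2
Branch closes: p and ¬p both at w0.
All branches of the tableau close; one closing branch shown above.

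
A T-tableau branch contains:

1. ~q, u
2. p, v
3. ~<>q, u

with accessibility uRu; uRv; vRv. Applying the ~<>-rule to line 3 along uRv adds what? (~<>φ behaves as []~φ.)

~q, v

~<>φ behaves as []~φ: propagate the negated body to each accessible world.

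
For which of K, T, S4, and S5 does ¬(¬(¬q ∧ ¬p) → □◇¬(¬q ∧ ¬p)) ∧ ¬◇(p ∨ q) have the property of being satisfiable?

T-tableau for the formula:
1. ¬(¬(¬q ∧ ¬p) → □◇¬(¬q ∧ ¬p)) ∧ ¬◇(p ∨ q), w0
2. ¬(¬(¬q ∧ ¬p) → □◇¬(¬q ∧ ¬p)), w0
3. ¬◇(p ∨ q), w0
4. ¬(¬q ∧ ¬p), w0
5. ¬□◇¬(¬q ∧ ¬p), w0
6. ¬(p ∨ q), w0
7. ¬p, w0
8. ¬q, w0
9. p, w0
Accessibility: w0Rw0
Branch closes: p and ¬p both at w0.
Every branch closes (one shown): unsatisfiable in T, hence also in S4, S5 (every S4/S5-frame is a T-frame).
K-tableau for the formula:
1. ¬(¬(¬q ∧ ¬p) → □◇¬(¬q ∧ ¬p)) ∧ ¬◇(p ∨ q), w0
2. ¬(¬(¬q ∧ ¬p) → □◇¬(¬q ∧ ¬p)), w0
3. ¬◇(p ∨ q), w0
4. ¬(¬q ∧ ¬p), w0
5. ¬□◇¬(¬q ∧ ¬p), w0
6. p, w0
7. ¬◇¬(¬q ∧ ¬p), w1
8. ¬(p ∨ q), w1
9. ¬p, w1
10. ¬q, w1
Accessibility: w0Rw1
Complete open branch: satisfiable in K.

K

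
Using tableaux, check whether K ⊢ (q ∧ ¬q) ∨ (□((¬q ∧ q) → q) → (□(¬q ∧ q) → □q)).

Tableau for the negation ¬((q ∧ ¬q) ∨ (□((¬q ∧ q) → q) → (□(¬q ∧ q) → □q))):
1. ¬((q ∧ ¬q) ∨ (□((¬q ∧ q) → q) → (□(¬q ∧ q) → □q))), 0
2. ¬(q ∧ ¬q), 0
3. ¬(□((¬q ∧ q) → q) → (□(¬q ∧ q) → □q)), 0
4. □((¬q ∧ q) → q), 0
5. ¬(□(¬q ∧ q) → □q), 0
6. □(¬q ∧ q), 0
7. ¬□q, 0
8. q, 0
9. ¬q, 1
10. (¬q ∧ q) → q, 1
11. ¬q ∧ q, 1
12. q, 1
Accessibility: 0R1
Branch closes: q and ¬q both at 1.
Every branch of the negation's tableau closes; the branch above is one of them.

Valid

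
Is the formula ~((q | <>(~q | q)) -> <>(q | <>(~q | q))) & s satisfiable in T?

Unsatisfiable (every branch closes)

1. ~((q | <>(~q | q)) -> <>(q | <>(~q | q))) & s, u
2. ~((q | <>(~q | q)) -> <>(q | <>(~q | q))), u   [&-rule on 1]
3. s, u   [&-rule on 1]
4. q | <>(~q | q), u   [~->-rule on 2]
5. ~<>(q | <>(~q | q)), u   [~->-rule on 2]
6. ~(q | <>(~q | q)), u   [~<>-rule on 5 via uRu]
7. ~q, u   [~|-rule on 6]
8. ~<>(~q | q), u   [~|-rule on 6]
9. ~(~q | q), u   [~<>-rule on 8 via uRu]
10. q, u   [~|-rule on 9]
Accessibility: uRu
Branch closes: q and ~q both at u.
(One branch shown.) All branches close.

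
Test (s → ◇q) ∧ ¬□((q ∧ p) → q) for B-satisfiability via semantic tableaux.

Unsatisfiable (every branch closes)

1. (s → ◇q) ∧ ¬□((q ∧ p) → q), 0
2. s → ◇q, 0
3. ¬□((q ∧ p) → q), 0
4. ◇q, 0
5. ¬((q ∧ p) → q), 1
6. q ∧ p, 1
7. ¬q, 1
8. q, 1
9. p, 1
Accessibility: 0R0, 0R1, 1R0, 1R1
Branch closes: q and ¬q both at 1.
Every branch closes; the branch above is one of them.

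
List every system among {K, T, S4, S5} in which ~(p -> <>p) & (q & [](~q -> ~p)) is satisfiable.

K

T-tableau for the formula:
1. ~(p -> <>p) & (q & [](~q -> ~p)), 0
2. ~(p -> <>p), 0
3. q & [](~q -> ~p), 0
4. p, 0
5. ~<>p, 0
6. q, 0
7. [](~q -> ~p), 0
8. ~p, 0
Accessibility: 0R0
Branch closes: p and ~p both at 0.
Every branch closes (one shown): unsatisfiable in T, hence also in S4, S5 (every S4/S5-frame is a T-frame).
K-tableau for the formula:
1. ~(p -> <>p) & (q & [](~q -> ~p)), 0
2. ~(p -> <>p), 0
3. q & [](~q -> ~p), 0
4. p, 0
5. ~<>p, 0
6. q, 0
7. [](~q -> ~p), 0
Complete open branch: satisfiable in K.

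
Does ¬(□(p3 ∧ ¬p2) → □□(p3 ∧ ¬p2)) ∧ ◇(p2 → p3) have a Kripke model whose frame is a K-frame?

Satisfiable

1. ¬(□(p3 ∧ ¬p2) → □□(p3 ∧ ¬p2)) ∧ ◇(p2 → p3), u
2. ¬(□(p3 ∧ ¬p2) → □□(p3 ∧ ¬p2)), u   [∧-rule on 1]
3. ◇(p2 → p3), u   [∧-rule on 1]
4. □(p3 ∧ ¬p2), u   [¬→-rule on 2]
5. ¬□□(p3 ∧ ¬p2), u   [¬→-rule on 2]
6. p2 → p3, v   [◇-rule on 3: fresh world v, uRv]
7. p3 ∧ ¬p2, v   [□-rule on 4 via uRv]
8. p3, v   [∧-rule on 7]
9. ¬p2, v   [∧-rule on 7]
10. ¬□(p3 ∧ ¬p2), w   [¬□-rule on 5: fresh world w, uRw]
11. p3 ∧ ¬p2, w   [□-rule on 4 via uRw]
12. p3, w   [∧-rule on 11]
13. ¬p2, w   [∧-rule on 11]
14. ¬(p3 ∧ ¬p2), x   [¬□-rule on 10: fresh world x, wRx]
15. p2, x   [¬∧-rule on 14 (branches; this branch)]
Accessibility: uRv, uRw, wRx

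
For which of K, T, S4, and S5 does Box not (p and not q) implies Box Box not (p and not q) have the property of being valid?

T-tableau for the negation not (Box not (p and not q) implies Box Box not (p and not q)):
1. not (Box not (p and not q) implies Box Box not (p and not q)), w0
2. Box not (p and not q), w0
3. not Box Box not (p and not q), w0
4. not (p and not q), w0
5. q, w0
6. not Box not (p and not q), w1
7. not (p and not q), w1
8. q, w1
9. p and not q, w2
10. p, w2
11. not q, w2
Accessibility: w0Rw0, w0Rw1, w1Rw1, w1Rw2, w2Rw2
Complete open branch: countermodel on a T-frame, so not valid in T, nor in K (the same frame is also a K-frame).
S4-tableau for the negation not (Box not (p and not q) implies Box Box not (p and not q)):
1. not (Box not (p and not q) implies Box Box not (p and not q)), w0
2. Box not (p and not q), w0
3. not Box Box not (p and not q), w0
4. not (p and not q), w0
5. q, w0
6. not Box not (p and not q), w1
7. not (p and not q), w1
8. q, w1
9. p and not q, w2
10. p, w2
11. not q, w2
12. not (p and not q), w2
13. q, w2
Accessibility: w0Rw0, w0Rw1, w0Rw2, w1Rw1, w1Rw2, w2Rw2
Branch closes: q and not q both at w2.
Every branch closes (one shown): valid in S4, hence also in S5 (every theorem of S4 is a theorem of S5).

S4, S5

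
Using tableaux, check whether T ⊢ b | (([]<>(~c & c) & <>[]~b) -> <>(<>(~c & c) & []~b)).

Tableau for the negation ~(b | (([]<>(~c & c) & <>[]~b) -> <>(<>(~c & c) & []~b))):
1. ~(b | (([]<>(~c & c) & <>[]~b) -> <>(<>(~c & c) & []~b))), 0
2. ~b, 0
3. ~(([]<>(~c & c) & <>[]~b) -> <>(<>(~c & c) & []~b)), 0
4. []<>(~c & c) & <>[]~b, 0
5. ~<>(<>(~c & c) & []~b), 0
6. []<>(~c & c), 0
7. <>[]~b, 0
8. ~(<>(~c & c) & []~b), 0
9. <>(~c & c), 0
10. ~<>(~c & c), 0
11. ~(~c & c), 0
12. ~c, 0
13. []~b, 1
14. ~(<>(~c & c) & []~b), 1
15. <>(~c & c), 1
16. ~(~c & c), 1
17. ~b, 1
18. ~[]~b, 1
19. ~c, 1
20. ~c & c, 2
21. ~c, 2
22. c, 2
Accessibility: 0R0, 0R1, 0R2, 1R1, 2R2
Branch closes: c and ~c both at 2.
All branches of the negation close; one closing branch shown above.

Valid in T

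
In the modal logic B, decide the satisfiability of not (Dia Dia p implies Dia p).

1. not (Dia Dia p implies Dia p), u
2. Dia Dia p, u
3. not Dia p, u
4. not p, u
5. Dia p, v
6. not p, v
7. p, w
Accessibility: uRu, uRv, vRu, vRv, vRw, wRv, wRw

Yes, satisfiable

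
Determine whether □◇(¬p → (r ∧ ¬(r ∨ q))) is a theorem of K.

No, not valid

Tableau for the negation ¬□◇(¬p → (r ∧ ¬(r ∨ q))):
1. ¬□◇(¬p → (r ∧ ¬(r ∨ q))), u
2. ¬◇(¬p → (r ∧ ¬(r ∨ q))), v
Accessibility: uRv
The negation has an open branch (countermodel exists).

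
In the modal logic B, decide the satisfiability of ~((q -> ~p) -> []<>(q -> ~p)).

Unsatisfiable (every branch closes)

1. ~((q -> ~p) -> []<>(q -> ~p)), w0
2. q -> ~p, w0   [~->-rule on 1]
3. ~[]<>(q -> ~p), w0   [~->-rule on 1]
4. ~p, w0   [->-rule on 2 (branches; this branch)]
5. ~<>(q -> ~p), w1   [~[]-rule on 3: fresh world w1, w0Rw1]
6. ~(q -> ~p), w0   [~<>-rule on 5 via w1Rw0]
7. q, w0   [~->-rule on 6]
8. p, w0   [~->-rule on 6]
Accessibility: w0Rw0, w0Rw1, w1Rw0, w1Rw1
Branch closes: p and ~p both at w0.
All branches of the tableau close; one closing branch shown above.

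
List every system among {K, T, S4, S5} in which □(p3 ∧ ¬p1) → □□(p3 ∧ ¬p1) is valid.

S4-tableau for the negation ¬(□(p3 ∧ ¬p1) → □□(p3 ∧ ¬p1)):
1. ¬(□(p3 ∧ ¬p1) → □□(p3 ∧ ¬p1)), u
2. □(p3 ∧ ¬p1), u
3. ¬□□(p3 ∧ ¬p1), u
4. p3 ∧ ¬p1, u
5. p3, u
6. ¬p1, u
7. ¬□(p3 ∧ ¬p1), v
8. p3 ∧ ¬p1, v
9. p3, v
10. ¬p1, v
11. ¬(p3 ∧ ¬p1), w
12. p3 ∧ ¬p1, w
13. p3, w
14. ¬p1, w
15. p1, w
Accessibility: uRu, uRv, uRw, vRv, vRw, wRw
Branch closes: p1 and ¬p1 both at w.
Every branch closes (one shown): valid in S4, hence also in S5 (every theorem of S4 is a theorem of S5).
T-tableau for the negation ¬(□(p3 ∧ ¬p1) → □□(p3 ∧ ¬p1)):
1. ¬(□(p3 ∧ ¬p1) → □□(p3 ∧ ¬p1)), u
2. □(p3 ∧ ¬p1), u
3. ¬□□(p3 ∧ ¬p1), u
4. p3 ∧ ¬p1, u
5. p3, u
6. ¬p1, u
7. ¬□(p3 ∧ ¬p1), v
8. p3 ∧ ¬p1, v
9. p3, v
10. ¬p1, v
11. ¬(p3 ∧ ¬p1), w
12. p1, w
Accessibility: uRu, uRv, vRv, vRw, wRw
Complete open branch: countermodel on a T-frame, so not valid in T, nor in K (the same frame is also a K-frame).

S4, S5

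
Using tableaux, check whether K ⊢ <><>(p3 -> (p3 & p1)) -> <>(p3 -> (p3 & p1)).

Not valid

Tableau for the negation ~(<><>(p3 -> (p3 & p1)) -> <>(p3 -> (p3 & p1))):
1. ~(<><>(p3 -> (p3 & p1)) -> <>(p3 -> (p3 & p1))), 0
2. <><>(p3 -> (p3 & p1)), 0
3. ~<>(p3 -> (p3 & p1)), 0
4. <>(p3 -> (p3 & p1)), 1
5. ~(p3 -> (p3 & p1)), 1
6. p3, 1
7. ~(p3 & p1), 1
8. ~p1, 1
9. p3 -> (p3 & p1), 2
10. p3 & p1, 2
11. p3, 2
12. p1, 2
Accessibility: 0R1, 1R2
The negation has an open branch (countermodel exists).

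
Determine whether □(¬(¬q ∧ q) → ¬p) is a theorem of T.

Not valid

Tableau for the negation ¬□(¬(¬q ∧ q) → ¬p):
1. ¬□(¬(¬q ∧ q) → ¬p), w0
2. ¬(¬(¬q ∧ q) → ¬p), w1   [¬□-rule on 1: fresh world w1, w0Rw1]
3. ¬(¬q ∧ q), w1   [¬→-rule on 2]
4. p, w1   [¬→-rule on 2]
5. ¬q, w1   [¬∧-rule on 3 (branches; this branch)]
Accessibility: w0Rw0, w0Rw1, w1Rw1
The negation has an open branch (countermodel exists).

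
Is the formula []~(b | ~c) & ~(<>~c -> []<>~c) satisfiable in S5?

Unsatisfiable

1. []~(b | ~c) & ~(<>~c -> []<>~c), w0
2. []~(b | ~c), w0
3. ~(<>~c -> []<>~c), w0
4. <>~c, w0
5. ~[]<>~c, w0
6. ~(b | ~c), w0
7. ~b, w0
8. c, w0
9. ~c, w1
10. ~(b | ~c), w1
11. ~b, w1
12. c, w1
Accessibility: w0Rw0, w0Rw1, w1Rw0, w1Rw1
Branch closes: c and ~c both at w1.
Every branch closes; the branch above is one of them.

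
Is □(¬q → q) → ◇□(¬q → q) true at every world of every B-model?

Tableau for the negation ¬(□(¬q → q) → ◇□(¬q → q)):
1. ¬(□(¬q → q) → ◇□(¬q → q)), u
2. □(¬q → q), u
3. ¬◇□(¬q → q), u
4. ¬q → q, u
5. ¬□(¬q → q), u
6. q, u
7. ¬(¬q → q), v
8. ¬q, v
9. ¬q → q, v
10. ¬□(¬q → q), v
11. q, v
Accessibility: uRu, uRv, vRu, vRv
Branch closes: q and ¬q both at v.
All branches of the negation close; one closing branch shown above.

Valid in B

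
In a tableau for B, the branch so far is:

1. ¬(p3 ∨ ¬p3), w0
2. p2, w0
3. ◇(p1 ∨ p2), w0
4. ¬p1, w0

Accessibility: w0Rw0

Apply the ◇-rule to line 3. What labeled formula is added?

a fresh world w1 with w0Rw1, and p1 ∨ p2 at w1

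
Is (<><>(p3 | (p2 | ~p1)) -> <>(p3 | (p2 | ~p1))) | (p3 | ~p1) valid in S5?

Valid

Tableau for the negation ~((<><>(p3 | (p2 | ~p1)) -> <>(p3 | (p2 | ~p1))) | (p3 | ~p1)):
1. ~((<><>(p3 | (p2 | ~p1)) -> <>(p3 | (p2 | ~p1))) | (p3 | ~p1)), u
2. ~(<><>(p3 | (p2 | ~p1)) -> <>(p3 | (p2 | ~p1))), u
3. ~(p3 | ~p1), u
4. <><>(p3 | (p2 | ~p1)), u
5. ~<>(p3 | (p2 | ~p1)), u
6. ~p3, u
7. p1, u
8. ~(p3 | (p2 | ~p1)), u
9. ~(p2 | ~p1), u
10. ~p2, u
11. <>(p3 | (p2 | ~p1)), v
12. ~(p3 | (p2 | ~p1)), v
13. ~p3, v
14. ~(p2 | ~p1), v
15. ~p2, v
16. p1, v
17. p3 | (p2 | ~p1), w
18. ~(p3 | (p2 | ~p1)), w
19. ~p3, w
20. ~(p2 | ~p1), w
21. ~p2, w
22. p1, w
23. p2 | ~p1, w
24. ~p1, w
Accessibility: uRu, uRv, uRw, vRu, vRv, vRw, wRu, wRv, wRw
Branch closes: p1 and ~p1 both at w.
Every branch of the negation's tableau closes; the branch above is one of them.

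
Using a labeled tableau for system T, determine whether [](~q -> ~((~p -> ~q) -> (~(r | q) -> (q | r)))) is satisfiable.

Satisfiable

1. [](~q -> ~((~p -> ~q) -> (~(r | q) -> (q | r)))), w0
2. ~q -> ~((~p -> ~q) -> (~(r | q) -> (q | r))), w0
3. ~((~p -> ~q) -> (~(r | q) -> (q | r))), w0
4. ~p -> ~q, w0
5. ~(~(r | q) -> (q | r)), w0
6. ~(r | q), w0
7. ~(q | r), w0
8. ~r, w0
9. ~q, w0
Accessibility: w0Rw0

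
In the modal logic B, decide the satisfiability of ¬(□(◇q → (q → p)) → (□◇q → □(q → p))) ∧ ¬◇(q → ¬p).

1. ¬(□(◇q → (q → p)) → (□◇q → □(q → p))) ∧ ¬◇(q → ¬p), 0
2. ¬(□(◇q → (q → p)) → (□◇q → □(q → p))), 0
3. ¬◇(q → ¬p), 0
4. □(◇q → (q → p)), 0
5. ¬(□◇q → □(q → p)), 0
6. □◇q, 0
7. ¬□(q → p), 0
8. ¬(q → ¬p), 0
9. q, 0
10. p, 0
11. ◇q → (q → p), 0
12. ◇q, 0
13. q → p, 0
14. ¬(q → p), 1
15. q, 1
16. ¬p, 1
17. ¬(q → ¬p), 1
18. p, 1
Accessibility: 0R0, 0R1, 1R0, 1R1
Branch closes: p and ¬p both at 1.
(One branch shown.) All branches close.

No, unsatisfiable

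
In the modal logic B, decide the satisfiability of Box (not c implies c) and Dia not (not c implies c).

1. Box (not c implies c) and Dia not (not c implies c), 0
2. Box (not c implies c), 0   [and-rule on 1]
3. Dia not (not c implies c), 0   [and-rule on 1]
4. not c implies c, 0   [Box-rule on 2 via 0R0]
5. c, 0   [implies-rule on 4 (branches; this branch)]
6. not (not c implies c), 1   [Dia-rule on 3: fresh world 1, 0R1]
7. not c, 1   [neg-implies-rule on 6]
8. not c implies c, 1   [Box-rule on 2 via 0R1]
9. c, 1   [implies-rule on 8 (branches; this branch)]
Accessibility: 0R0, 0R1, 1R0, 1R1
Branch closes: c and not c both at 1.
(One branch shown.) All branches close.

No, unsatisfiable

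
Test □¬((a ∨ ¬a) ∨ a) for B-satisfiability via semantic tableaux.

1. □¬((a ∨ ¬a) ∨ a), u
2. ¬((a ∨ ¬a) ∨ a), u
3. ¬(a ∨ ¬a), u
4. ¬a, u
5. a, u
Accessibility: uRu
Branch closes: a and ¬a both at u.
All branches of the tableau close; one closing branch shown above.

No, unsatisfiable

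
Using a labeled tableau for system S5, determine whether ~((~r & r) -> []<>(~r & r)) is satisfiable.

1. ~((~r & r) -> []<>(~r & r)), 0
2. ~r & r, 0
3. ~[]<>(~r & r), 0
4. ~r, 0
5. r, 0
Accessibility: 0R0
Branch closes: r and ~r both at 0.
(One branch shown.) All branches close.

Unsatisfiable (every branch closes)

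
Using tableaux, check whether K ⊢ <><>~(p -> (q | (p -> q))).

Tableau for the negation ~<><>~(p -> (q | (p -> q))):
1. ~<><>~(p -> (q | (p -> q))), 0
The negation has an open branch (countermodel exists).

Not valid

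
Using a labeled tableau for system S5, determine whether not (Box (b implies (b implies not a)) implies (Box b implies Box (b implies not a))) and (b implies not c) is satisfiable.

Unsatisfiable (every branch closes)

1. not (Box (b implies (b implies not a)) implies (Box b implies Box (b implies not a))) and (b implies not c), w0
2. not (Box (b implies (b implies not a)) implies (Box b implies Box (b implies not a))), w0
3. b implies not c, w0
4. Box (b implies (b implies not a)), w0
5. not (Box b implies Box (b implies not a)), w0
6. Box b, w0
7. not Box (b implies not a), w0
8. b implies (b implies not a), w0
9. b, w0
10. not c, w0
11. b implies not a, w0
12. not a, w0
13. not (b implies not a), w1
14. b, w1
15. a, w1
16. b implies (b implies not a), w1
17. b implies not a, w1
18. not a, w1
Accessibility: w0Rw0, w0Rw1, w1Rw0, w1Rw1
Branch closes: a and not a both at w1.
Every branch closes; the branch above is one of them.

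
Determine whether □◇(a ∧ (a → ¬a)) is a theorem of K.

Tableau for the negation ¬□◇(a ∧ (a → ¬a)):
1. ¬□◇(a ∧ (a → ¬a)), u
2. ¬◇(a ∧ (a → ¬a)), v
Accessibility: uRv
The negation has an open branch (countermodel exists).

No, not valid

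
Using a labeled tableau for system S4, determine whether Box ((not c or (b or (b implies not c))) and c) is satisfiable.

1. Box ((not c or (b or (b implies not c))) and c), 0
2. (not c or (b or (b implies not c))) and c, 0   [Box-rule on 1 via 0R0]
3. not c or (b or (b implies not c)), 0   [and-rule on 2]
4. c, 0   [and-rule on 2]
5. b or (b implies not c), 0   [or-rule on 3 (branches; this branch)]
6. b implies not c, 0   [or-rule on 5 (branches; this branch)]
7. not b, 0   [implies-rule on 6 (branches; this branch)]
Accessibility: 0R0

Satisfiable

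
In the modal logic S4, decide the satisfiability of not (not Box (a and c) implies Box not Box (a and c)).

Yes, satisfiable

1. not (not Box (a and c) implies Box not Box (a and c)), 0
2. not Box (a and c), 0   [neg-implies-rule on 1]
3. not Box not Box (a and c), 0   [neg-implies-rule on 1]
4. not (a and c), 1   [neg-Box-rule on 2: fresh world 1, 0R1]
5. not c, 1   [neg-and-rule on 4 (branches; this branch)]
6. Box (a and c), 2   [neg-Box-rule on 3: fresh world 2, 0R2]
7. a and c, 2   [Box-rule on 6 via 2R2]
8. a, 2   [and-rule on 7]
9. c, 2   [and-rule on 7]
Accessibility: 0R0, 0R1, 0R2, 1R1, 2R2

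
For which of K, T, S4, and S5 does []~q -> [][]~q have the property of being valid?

S4, S5

T-tableau for the negation ~([]~q -> [][]~q):
1. ~([]~q -> [][]~q), w0
2. []~q, w0
3. ~[][]~q, w0
4. ~q, w0
5. ~[]~q, w1
6. ~q, w1
7. q, w2
Accessibility: w0Rw0, w0Rw1, w1Rw1, w1Rw2, w2Rw2
Complete open branch: countermodel on a T-frame, so not valid in T, nor in K (the same frame is also a K-frame).
S4-tableau for the negation ~([]~q -> [][]~q):
1. ~([]~q -> [][]~q), w0
2. []~q, w0
3. ~[][]~q, w0
4. ~q, w0
5. ~[]~q, w1
6. ~q, w1
7. q, w2
8. ~q, w2
Accessibility: w0Rw0, w0Rw1, w0Rw2, w1Rw1, w1Rw2, w2Rw2
Branch closes: q and ~q both at w2.
Every branch closes (one shown): valid in S4, hence also in S5 (every theorem of S4 is a theorem of S5).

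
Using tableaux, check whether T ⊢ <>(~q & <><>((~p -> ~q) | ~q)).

Tableau for the negation ~<>(~q & <><>((~p -> ~q) | ~q)):
1. ~<>(~q & <><>((~p -> ~q) | ~q)), u
2. ~(~q & <><>((~p -> ~q) | ~q)), u
3. ~<><>((~p -> ~q) | ~q), u
4. ~<>((~p -> ~q) | ~q), u
5. ~((~p -> ~q) | ~q), u
6. ~(~p -> ~q), u
7. q, u
8. ~p, u
Accessibility: uRu
The negation has an open branch (countermodel exists).

Not valid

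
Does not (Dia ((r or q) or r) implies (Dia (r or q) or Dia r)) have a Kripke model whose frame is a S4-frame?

1. not (Dia ((r or q) or r) implies (Dia (r or q) or Dia r)), u
2. Dia ((r or q) or r), u
3. not (Dia (r or q) or Dia r), u
4. not Dia (r or q), u
5. not Dia r, u
6. not (r or q), u
7. not r, u
8. not q, u
9. (r or q) or r, v
10. not (r or q), v
11. not r, v
12. not q, v
13. r or q, v
14. q, v
Accessibility: uRu, uRv, vRv
Branch closes: q and not q both at v.
(One branch shown.) All branches close.

Unsatisfiable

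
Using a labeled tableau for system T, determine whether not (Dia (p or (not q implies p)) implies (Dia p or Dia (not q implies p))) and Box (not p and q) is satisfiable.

Unsatisfiable (every branch closes)

1. not (Dia (p or (not q implies p)) implies (Dia p or Dia (not q implies p))) and Box (not p and q), u
2. not (Dia (p or (not q implies p)) implies (Dia p or Dia (not q implies p))), u
3. Box (not p and q), u
4. Dia (p or (not q implies p)), u
5. not (Dia p or Dia (not q implies p)), u
6. not Dia p, u
7. not Dia (not q implies p), u
8. not p and q, u
9. not p, u
10. q, u
11. not (not q implies p), u
12. not q, u
Accessibility: uRu
Branch closes: q and not q both at u.
(One branch shown.) All branches close.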